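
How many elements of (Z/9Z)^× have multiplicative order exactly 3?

φ(9) = φ(3^2) = 3·(3−1) = 6 = 2 · 3.
(Z/9Z)^× is cyclic (|G| = 6); a cyclic group of order m has exactly φ(d) elements of each order d | m, and none otherwise.
3 | 6, and φ(3) = 3 − 1 = 2.

2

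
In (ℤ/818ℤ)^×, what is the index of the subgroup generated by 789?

1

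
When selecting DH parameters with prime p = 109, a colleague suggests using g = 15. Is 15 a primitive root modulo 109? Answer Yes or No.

No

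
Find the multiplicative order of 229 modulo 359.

179

By Lagrange's theorem, ord_359(229) divides φ(359) = 359 − 1 = 358 = 2 · 179.
Divisors of 358: 1, 2, 179, 358.
Check 229^d mod 359 for each divisor in increasing order:
229^1 ≡ 229 (mod 359)
229^2 ≡ 27 (mod 359)
229^179 ≡ 1 (mod 359) ✓
The smallest such exponent is 179, so the order of 229 is 179.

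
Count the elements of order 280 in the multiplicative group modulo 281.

φ(281) = 281 − 1 = 280 = 2^3 · 5 · 7.
Since (Z/281Z)^× is cyclic of order 280, the number of elements of order d is φ(d) when d | 280 and 0 otherwise.
280 = 2^3 · 5 · 7 divides 280, and φ(280) = 96.

96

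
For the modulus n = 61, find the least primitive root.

φ(61) = 61 − 1 = 60 = 2^2 · 3 · 5.
g is a primitive root iff g^(60/q) ≢ 1 (mod 61) for each prime q ∈ {2, 3, 5}.
g = 2: 2^30 ≡ 60; 2^20 ≡ 47; 2^12 ≡ 9 — none is 1, so 2 is a primitive root.
So 2 is the smallest generator of (Z/61Z)^×.

2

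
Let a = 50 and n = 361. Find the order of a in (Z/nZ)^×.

114

ord(50) | φ(361) = φ(19^2) = 19·(19−1) = 342 = 2 · 3^2 · 19.
Divisors of 342: 1, 2, 3, 6, 9, 18, 19, 38, 57, 114, 171, 342.
Check 50^d mod 361 for each divisor in increasing order:
50^1 ≡ 50 (mod 361)
50^2 ≡ 334 (mod 361)
50^3 ≡ 94 (mod 361)
50^6 ≡ 172 (mod 361)
50^9 ≡ 284 (mod 361)
50^18 ≡ 153 (mod 361)
50^19 ≡ 69 (mod 361)
50^38 ≡ 68 (mod 361)
50^57 ≡ 360 (mod 361)
50^114 ≡ 1 (mod 361) ✓
So ord_361(50) = 114.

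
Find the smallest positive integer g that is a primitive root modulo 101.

φ(101) = 101 − 1 = 100 = 2^2 · 5^2.
Test candidates g = 2, 3, … against the prime factors q ∈ {2, 5} of φ(101): g is a generator iff g^(100/q) ≢ 1 for every such q.
g = 2: 2^50 ≡ 100; 2^20 ≡ 95 — none is 1, so 2 is a primitive root.
So 2 is the smallest generator of (Z/101Z)^×.

2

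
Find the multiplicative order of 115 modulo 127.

By Lagrange's theorem, ord_127(115) divides φ(127) = 127 − 1 = 126 = 2 · 3^2 · 7.
Divisors of 126: 1, 2, 3, 6, 7, 9, 14, 18, 21, 42, 63, 126.
Evaluate successive powers at the divisors of 126:
115^1 ≡ 115 (mod 127)
115^2 ≡ 17 (mod 127)
115^3 ≡ 50 (mod 127)
115^6 ≡ 87 (mod 127)
115^7 ≡ 99 (mod 127)
115^9 ≡ 32 (mod 127)
115^14 ≡ 22 (mod 127)
115^18 ≡ 8 (mod 127)
115^21 ≡ 19 (mod 127)
115^42 ≡ 107 (mod 127)
115^63 ≡ 1 (mod 127) ✓
Therefore the multiplicative order of 115 modulo 127 is 63.

63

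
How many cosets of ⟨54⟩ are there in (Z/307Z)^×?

6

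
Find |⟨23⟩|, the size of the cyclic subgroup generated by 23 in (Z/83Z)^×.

41

Since 23 ∈ (Z/83Z)^×, its order divides φ(83) = 83 − 1 = 82 = 2 · 41.
Divisors of 82: 1, 2, 41, 82.
Check 23^d mod 83 for each divisor in increasing order:
23^1 ≡ 23 (mod 83)
23^2 ≡ 31 (mod 83)
23^41 ≡ 1 (mod 83) ✓
So ord_83(23) = 41.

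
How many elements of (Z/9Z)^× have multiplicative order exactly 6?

2

φ(9) = φ(3^2) = 3·(3−1) = 6 = 2 · 3.
In a cyclic group of order 6, there are φ(d) elements of order d for each divisor d of 6, and zero for non-divisors.
6 = 2 · 3 divides 6, and φ(6) = 2.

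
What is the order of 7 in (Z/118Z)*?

The order of 7 must divide φ(118) = φ(2)·φ(59) = 1·58 = 58 = 2 · 29.
Divisors of 58: 1, 2, 29, 58.
Compute 7^d (mod 118) for the divisors d until we hit 1:
7^1 ≡ 7 (mod 118)
7^2 ≡ 49 (mod 118)
7^29 ≡ 1 (mod 118) ✓
The smallest such exponent is 29, so the order of 7 is 29.

29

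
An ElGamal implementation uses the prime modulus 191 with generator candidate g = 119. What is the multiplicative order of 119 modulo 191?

Since 119 ∈ (Z/191Z)^×, its order divides φ(191) = 191 − 1 = 190 = 2 · 5 · 19.
Divisors of 190: 1, 2, 5, 10, 19, 38, 95, 190.
Check 119^d mod 191 for each divisor in increasing order:
119^1 ≡ 119 (mod 191)
119^2 ≡ 27 (mod 191)
119^5 ≡ 37 (mod 191)
119^10 ≡ 32 (mod 191)
119^19 ≡ 7 (mod 191)
119^38 ≡ 49 (mod 191)
119^95 ≡ 190 (mod 191)
119^190 ≡ 1 (mod 191) ✓
Therefore the multiplicative order of 119 modulo 191 is 190.

190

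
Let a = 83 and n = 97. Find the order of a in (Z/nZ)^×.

The order of 83 must divide φ(97) = 97 − 1 = 96 = 2^5 · 3.
Divisors of 96: 1, 2, 3, 4, 6, 8, 12, 16, 24, 32, 48, 96.
Evaluate successive powers at the divisors of 96:
83^1 ≡ 83 (mod 97)
83^2 ≡ 2 (mod 97)
83^3 ≡ 69 (mod 97)
83^4 ≡ 4 (mod 97)
83^6 ≡ 8 (mod 97)
83^8 ≡ 16 (mod 97)
83^12 ≡ 64 (mod 97)
83^16 ≡ 62 (mod 97)
83^24 ≡ 22 (mod 97)
83^32 ≡ 61 (mod 97)
83^48 ≡ 96 (mod 97)
83^96 ≡ 1 (mod 97) ✓
So ord_97(83) = 96.

96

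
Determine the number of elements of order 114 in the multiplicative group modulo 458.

36

φ(458) = φ(2)·φ(229) = 1·228 = 228 = 2^2 · 3 · 19.
In a cyclic group of order 228, there are φ(d) elements of order d for each divisor d of 228, and zero for non-divisors.
114 = 2 · 3 · 19 divides 228, and φ(114) = 36.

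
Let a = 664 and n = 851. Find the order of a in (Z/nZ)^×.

396

ord(664) | φ(851) = φ(23·37) = (23−1)·(37−1) = 22·36 = 792 = 2^3 · 3^2 · 11.
Divisors of 792: 1, 2, 3, 4, 6, 8, 9, 11, 12, 18, 22, 24, 33, 36, 44, 66, 72, 88, 99, 132, 198, 264, 396, 792.
Compute 664^d (mod 851) for the divisors d until we hit 1:
664^1 ≡ 664 (mod 851)
664^2 ≡ 78 (mod 851)
664^3 ≡ 732 (mod 851)
664^4 ≡ 127 (mod 851)
664^6 ≡ 545 (mod 851)
664^8 ≡ 811 (mod 851)
664^9 ≡ 672 (mod 851)
664^11 ≡ 505 (mod 851)
664^12 ≡ 26 (mod 851)
664^18 ≡ 554 (mod 851)
664^22 ≡ 576 (mod 851)
664^24 ≡ 676 (mod 851)
664^33 ≡ 689 (mod 851)
664^36 ≡ 556 (mod 851)
664^44 ≡ 737 (mod 851)
664^66 ≡ 714 (mod 851)
664^72 ≡ 223 (mod 851)
664^88 ≡ 231 (mod 851)
664^99 ≡ 68 (mod 851)
664^132 ≡ 47 (mod 851)
664^198 ≡ 369 (mod 851)
664^264 ≡ 507 (mod 851)
664^396 ≡ 1 (mod 851) ✓
The smallest such exponent is 396, so the order of 664 is 396.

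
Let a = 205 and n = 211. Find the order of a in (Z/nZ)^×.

210

Since 205 ∈ (Z/211Z)^×, its order divides φ(211) = 211 − 1 = 210 = 2 · 3 · 5 · 7.
Divisors of 210: 1, 2, 3, 5, 6, 7, 10, 14, 15, 21, 30, 35, 42, 70, 105, 210.
Compute 205^d (mod 211) for the divisors d until we hit 1:
205^1 ≡ 205 (mod 211)
205^2 ≡ 36 (mod 211)
205^3 ≡ 206 (mod 211)
205^5 ≡ 31 (mod 211)
205^6 ≡ 25 (mod 211)
205^7 ≡ 61 (mod 211)
205^10 ≡ 117 (mod 211)
205^14 ≡ 134 (mod 211)
205^15 ≡ 40 (mod 211)
205^21 ≡ 156 (mod 211)
205^30 ≡ 123 (mod 211)
205^35 ≡ 15 (mod 211)
205^42 ≡ 71 (mod 211)
205^70 ≡ 14 (mod 211)
205^105 ≡ 210 (mod 211)
205^210 ≡ 1 (mod 211) ✓
Therefore the multiplicative order of 205 modulo 211 is 210.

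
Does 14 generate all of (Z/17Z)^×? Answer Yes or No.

φ(17) = 17 − 1 = 16 = 2^4.
It suffices to check that the order of 14 is not a proper divisor of 16: compute 14^(16/q) for q ∈ {2}.
14^8 ≡ 16 (mod 17)  [q = 2: ≢ 1 ✓]
All checks pass, so 14 has order 16 and is a primitive root modulo 17.

Yes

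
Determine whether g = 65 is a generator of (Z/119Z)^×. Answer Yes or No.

119 = 7 · 17 is a product of two distinct odd primes, so (Z/119Z)^× ≅ (Z/7Z)^× × (Z/17Z)^× is not cyclic.
No primitive root modulo 119 exists; in particular 65 is not one.

No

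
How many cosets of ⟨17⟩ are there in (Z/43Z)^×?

2

ord(17) | φ(43) = 43 − 1 = 42 = 2 · 3 · 7.
Divisors of 42: 1, 2, 3, 6, 7, 14, 21, 42.
Evaluate successive powers at the divisors of 42:
17^1 ≡ 17 (mod 43)
17^2 ≡ 31 (mod 43)
17^3 ≡ 11 (mod 43)
17^6 ≡ 35 (mod 43)
17^7 ≡ 36 (mod 43)
17^14 ≡ 6 (mod 43)
17^21 ≡ 1 (mod 43) ✓
Thus |⟨17⟩| = ord(17) = 21.
Index = |(Z/43Z)^×| / |⟨17⟩| = 42 / 21 = 2.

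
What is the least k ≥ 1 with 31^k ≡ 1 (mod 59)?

Since 31 ∈ (Z/59Z)^×, its order divides φ(59) = 59 − 1 = 58 = 2 · 29.
Divisors of 58: 1, 2, 29, 58.
Compute 31^d (mod 59) for the divisors d until we hit 1:
31^1 ≡ 31
31^2 ≡ 17
31^29 ≡ 58
31^58 ≡ 1
Therefore the multiplicative order of 31 modulo 59 is 58.

58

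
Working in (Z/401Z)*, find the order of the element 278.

The order of 278 must divide φ(401) = 401 − 1 = 400 = 2^4 · 5^2.
Divisors of 400: 1, 2, 4, 5, 8, 10, 16, 20, 25, 40, 50, 80, 100, 200, 400.
Check 278^d mod 401 for each divisor in increasing order:
278^1 ≡ 278
278^2 ≡ 292
278^4 ≡ 252
278^5 ≡ 282
278^8 ≡ 146
278^10 ≡ 126
278^16 ≡ 63
278^20 ≡ 237
278^25 ≡ 268
278^40 ≡ 29
278^50 ≡ 45
278^80 ≡ 39
278^100 ≡ 20
278^200 ≡ 400
278^400 ≡ 1
The smallest such exponent is 400, so the order of 278 is 400.

400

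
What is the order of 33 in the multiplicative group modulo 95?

Since 33 ∈ (Z/95Z)^×, its order divides φ(95) = φ(5·19) = (5−1)·(19−1) = 4·18 = 72 = 2^3 · 3^2.
Divisors of 72: 1, 2, 3, 4, 6, 8, 9, 12, 18, 24, 36, 72.
Compute 33^d (mod 95) for the divisors d until we hit 1:
33^1 ≡ 33 (mod 95)
33^2 ≡ 44 (mod 95)
33^3 ≡ 27 (mod 95)
33^4 ≡ 36 (mod 95)
33^6 ≡ 64 (mod 95)
33^8 ≡ 61 (mod 95)
33^9 ≡ 18 (mod 95)
33^12 ≡ 11 (mod 95)
33^18 ≡ 39 (mod 95)
33^24 ≡ 26 (mod 95)
33^36 ≡ 1 (mod 95) ✓
So ord_95(33) = 36.

36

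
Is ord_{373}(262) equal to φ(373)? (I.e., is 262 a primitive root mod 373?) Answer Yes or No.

No

φ(373) = 373 − 1 = 372 = 2^2 · 3 · 31.
An element g generates (Z/373Z)^× iff g^(372/q) ≢ 1 (mod 373) for each prime q ∈ {2, 3, 31}.
262^186 ≡ 1 (mod 373)  [q = 2: ≡ 1 ✗]
262^124 ≡ 1 (mod 373)  [q = 3: ≡ 1 ✗]
262^12 ≡ 119 (mod 373)  [q = 31: ≢ 1 ✓]
The check at q = 2 fails, so 262 generates a proper subgroup.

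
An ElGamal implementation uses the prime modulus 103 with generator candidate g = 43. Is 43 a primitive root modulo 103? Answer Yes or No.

φ(103) = 103 − 1 = 102 = 2 · 3 · 17.
It suffices to check that the order of 43 is not a proper divisor of 102: compute 43^(102/q) for q ∈ {2, 3, 17}.
43^51 ≡ 102 (mod 103)  [q = 2: ≢ 1 ✓]
43^34 ≡ 46 (mod 103)  [q = 3: ≢ 1 ✓]
43^6 ≡ 81 (mod 103)  [q = 17: ≢ 1 ✓]
All checks pass, so 43 has order 102 and is a primitive root modulo 103.

Yes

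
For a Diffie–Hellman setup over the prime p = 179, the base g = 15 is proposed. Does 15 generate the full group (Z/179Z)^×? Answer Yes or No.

No

φ(179) = 179 − 1 = 178 = 2 · 89.
Test 15^(178/q) mod 179 for each prime factor q of 178:
15^89 ≡ 1 (mod 179)  [q = 2: ≡ 1 ✗]
15^2 ≡ 46 (mod 179)  [q = 89: ≢ 1 ✓]
15^89 ≡ 1 shows ord(15) | 89, strictly less than φ(179); not a primitive root.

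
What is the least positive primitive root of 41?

6

φ(41) = 41 − 1 = 40 = 2^3 · 5.
g is a primitive root iff g^(40/q) ≢ 1 (mod 41) for each prime q ∈ {2, 5}.
g = 2: 2^20 ≡ 1 — hits 1, so not a primitive root.
g = 3: 3^20 ≡ 40; 3^8 ≡ 1 — hits 1, so not a primitive root.
g = 4: 4^20 ≡ 1 — hits 1, so not a primitive root.
g = 5: 5^20 ≡ 1 — hits 1, so not a primitive root.
g = 6: 6^20 ≡ 40; 6^8 ≡ 10 — none is 1, so 6 is a primitive root.
Hence the least primitive root of 41 is 6.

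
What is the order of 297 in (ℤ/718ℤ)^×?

Since 297 ∈ (Z/718Z)^×, its order divides φ(718) = φ(2)·φ(359) = 1·358 = 358 = 2 · 179.
Divisors of 358: 1, 2, 179, 358.
Compute 297^d (mod 718) for the divisors d until we hit 1:
297^1 ≡ 297
297^2 ≡ 613
297^179 ≡ 1
The smallest such exponent is 179, so the order of 297 is 179.

179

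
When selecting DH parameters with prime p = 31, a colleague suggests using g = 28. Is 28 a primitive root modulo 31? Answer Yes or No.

No

φ(31) = 31 − 1 = 30 = 2 · 3 · 5.
28 is a primitive root mod 31 iff 28^(φ(31)/q) ≢ 1 for every prime q | φ(31), i.e. q ∈ {2, 3, 5}.
28^15 ≡ 1 (mod 31)  [q = 2: ≡ 1 ✗]
28^10 ≡ 25 (mod 31)  [q = 3: ≢ 1 ✓]
28^6 ≡ 16 (mod 31)  [q = 5: ≢ 1 ✓]
28^15 ≡ 1 shows ord(28) | 15, strictly less than φ(31); not a primitive root.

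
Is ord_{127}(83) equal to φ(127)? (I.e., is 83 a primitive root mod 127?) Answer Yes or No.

φ(127) = 127 − 1 = 126 = 2 · 3^2 · 7.
It suffices to check that the order of 83 is not a proper divisor of 126: compute 83^(126/q) for q ∈ {2, 3, 7}.
83^63 ≡ 126 (mod 127)  [q = 2: ≢ 1 ✓]
83^42 ≡ 19 (mod 127)  [q = 3: ≢ 1 ✓]
83^18 ≡ 16 (mod 127)  [q = 7: ≢ 1 ✓]
All checks pass, so 83 has order 126 and is a primitive root modulo 127.

Yes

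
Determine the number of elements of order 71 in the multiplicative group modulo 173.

φ(173) = 173 − 1 = 172 = 2^2 · 43.
In a cyclic group of order 172, there are φ(d) elements of order d for each divisor d of 172, and zero for non-divisors.
Here 172 is not a multiple of 71, so there are no elements of order 71.

0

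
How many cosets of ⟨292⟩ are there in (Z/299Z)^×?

2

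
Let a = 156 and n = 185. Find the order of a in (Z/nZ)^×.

By Lagrange's theorem, ord_185(156) divides φ(185) = φ(5·37) = (5−1)·(37−1) = 4·36 = 144 = 2^4 · 3^2.
Divisors of 144: 1, 2, 3, 4, 6, 8, 9, 12, 16, 18, 24, 36, 48, 72, 144.
Compute 156^d (mod 185) for the divisors d until we hit 1:
156^1 ≡ 156 (mod 185)
156^2 ≡ 101 (mod 185)
156^3 ≡ 31 (mod 185)
156^4 ≡ 26 (mod 185)
156^6 ≡ 36 (mod 185)
156^8 ≡ 121 (mod 185)
156^9 ≡ 6 (mod 185)
156^12 ≡ 1 (mod 185) ✓
The smallest such exponent is 12, so the order of 156 is 12.

12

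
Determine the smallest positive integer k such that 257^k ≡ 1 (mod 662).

The order of 257 must divide φ(662) = φ(2)·φ(331) = 1·330 = 330 = 2 · 3 · 5 · 11.
Divisors of 330: 1, 2, 3, 5, 6, 10, 11, 15, 22, 30, 33, 55, 66, 110, 165, 330.
Evaluate successive powers at the divisors of 330:
257^1 ≡ 257 (mod 662)
257^2 ≡ 511 (mod 662)
257^3 ≡ 251 (mod 662)
257^5 ≡ 495 (mod 662)
257^6 ≡ 111 (mod 662)
257^10 ≡ 85 (mod 662)
257^11 ≡ 661 (mod 662)
257^15 ≡ 369 (mod 662)
257^22 ≡ 1 (mod 662) ✓
Therefore the multiplicative order of 257 modulo 662 is 22.

22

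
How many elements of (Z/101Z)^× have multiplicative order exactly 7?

0

φ(101) = 101 − 1 = 100 = 2^2 · 5^2.
(Z/101Z)^× is cyclic (|G| = 100); a cyclic group of order m has exactly φ(d) elements of each order d | m, and none otherwise.
Here 100 is not a multiple of 7, so there are no elements of order 7.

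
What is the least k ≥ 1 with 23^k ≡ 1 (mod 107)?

53

Since 23 ∈ (Z/107Z)^×, its order divides φ(107) = 107 − 1 = 106 = 2 · 53.
Divisors of 106: 1, 2, 53, 106.
Check 23^d mod 107 for each divisor in increasing order:
23^1 ≡ 23 (mod 107)
23^2 ≡ 101 (mod 107)
23^53 ≡ 1 (mod 107) ✓
The smallest such exponent is 53, so the order of 23 is 53.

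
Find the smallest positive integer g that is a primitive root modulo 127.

3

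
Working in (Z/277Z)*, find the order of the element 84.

23

Since 84 ∈ (Z/277Z)^×, its order divides φ(277) = 277 − 1 = 276 = 2^2 · 3 · 23.
Divisors of 276: 1, 2, 3, 4, 6, 12, 23, 46, 69, 92, 138, 276.
Compute 84^d (mod 277) for the divisors d until we hit 1:
84^1 ≡ 84 (mod 277)
84^2 ≡ 131 (mod 277)
84^3 ≡ 201 (mod 277)
84^4 ≡ 264 (mod 277)
84^6 ≡ 236 (mod 277)
84^12 ≡ 19 (mod 277)
84^23 ≡ 1 (mod 277) ✓
The smallest such exponent is 23, so the order of 84 is 23.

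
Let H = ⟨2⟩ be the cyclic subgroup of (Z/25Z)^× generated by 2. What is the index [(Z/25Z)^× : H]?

ord(2) | φ(25) = φ(5^2) = 5·(5−1) = 20 = 2^2 · 5.
Divisors of 20: 1, 2, 4, 5, 10, 20.
Test each divisor d:
2^1 ≡ 2 (mod 25)
2^2 ≡ 4 (mod 25)
2^4 ≡ 16 (mod 25)
2^5 ≡ 7 (mod 25)
2^10 ≡ 24 (mod 25)
2^20 ≡ 1 (mod 25) ✓
The order of 2 is 20, so the subgroup it generates has 20 elements.
[(Z/25Z)^× : ⟨2⟩] = 20/20 = 1.

1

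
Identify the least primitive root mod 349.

2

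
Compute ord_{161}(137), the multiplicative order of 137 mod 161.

Since 137 ∈ (Z/161Z)^×, its order divides φ(161) = φ(7·23) = (7−1)·(23−1) = 6·22 = 132 = 2^2 · 3 · 11.
Divisors of 132: 1, 2, 3, 4, 6, 11, 12, 22, 33, 44, 66, 132.
Check 137^d mod 161 for each divisor in increasing order:
137^1 ≡ 137 (mod 161)
137^2 ≡ 93 (mod 161)
137^3 ≡ 22 (mod 161)
137^4 ≡ 116 (mod 161)
137^6 ≡ 1 (mod 161) ✓
Therefore the multiplicative order of 137 modulo 161 is 6.

6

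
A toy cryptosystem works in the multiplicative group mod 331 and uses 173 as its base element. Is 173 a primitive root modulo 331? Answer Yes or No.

No

φ(331) = 331 − 1 = 330 = 2 · 3 · 5 · 11.
Test 173^(330/q) mod 331 for each prime factor q of 330:
173^165 ≡ 1 (mod 331)  [q = 2: ≡ 1 ✗]
173^110 ≡ 31 (mod 331)  [q = 3: ≢ 1 ✓]
173^66 ≡ 64 (mod 331)  [q = 5: ≢ 1 ✓]
173^30 ≡ 274 (mod 331)  [q = 11: ≢ 1 ✓]
The check at q = 2 fails, so 173 generates a proper subgroup.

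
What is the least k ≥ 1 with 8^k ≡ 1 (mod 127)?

7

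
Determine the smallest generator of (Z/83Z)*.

φ(83) = 83 − 1 = 82 = 2 · 41.
Test candidates g = 2, 3, … against the prime factors q ∈ {2, 41} of φ(83): g is a generator iff g^(82/q) ≢ 1 for every such q.
g = 2: 2^41 ≡ 82; 2^2 ≡ 4 — none is 1, so 2 is a primitive root.
Hence the least primitive root of 83 is 2.

2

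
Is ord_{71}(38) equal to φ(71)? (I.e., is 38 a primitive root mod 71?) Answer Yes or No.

φ(71) = 71 − 1 = 70 = 2 · 5 · 7.
38 is a primitive root mod 71 iff 38^(φ(71)/q) ≢ 1 for every prime q | φ(71), i.e. q ∈ {2, 5, 7}.
38^35 ≡ 1 (mod 71)  [q = 2: ≡ 1 ✗]
38^14 ≡ 5 (mod 71)  [q = 5: ≢ 1 ✓]
38^10 ≡ 45 (mod 71)  [q = 7: ≢ 1 ✓]
The check at q = 2 fails, so 38 generates a proper subgroup.

No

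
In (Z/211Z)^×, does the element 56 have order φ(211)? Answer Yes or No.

φ(211) = 211 − 1 = 210 = 2 · 3 · 5 · 7.
Test 56^(210/q) mod 211 for each prime factor q of 210:
56^105 ≡ 1 (mod 211)  [q = 2: ≡ 1 ✗]
56^70 ≡ 196 (mod 211)  [q = 3: ≢ 1 ✓]
56^42 ≡ 55 (mod 211)  [q = 5: ≢ 1 ✓]
56^30 ≡ 123 (mod 211)  [q = 7: ≢ 1 ✓]
Since 56^105 ≡ 1, the order of 56 divides 105 < 210, so 56 is not a primitive root.

No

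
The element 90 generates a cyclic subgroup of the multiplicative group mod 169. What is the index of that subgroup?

ord(90) | φ(169) = φ(13^2) = 13·(13−1) = 156 = 2^2 · 3 · 13.
Divisors of 156: 1, 2, 3, 4, 6, 12, 13, 26, 39, 52, 78, 156.
Test each divisor d:
90^1 ≡ 90 (mod 169)
90^2 ≡ 157 (mod 169)
90^3 ≡ 103 (mod 169)
90^4 ≡ 144 (mod 169)
90^6 ≡ 131 (mod 169)
90^12 ≡ 92 (mod 169)
90^13 ≡ 168 (mod 169)
90^26 ≡ 1 (mod 169) ✓
The order of 90 is 26, so the subgroup it generates has 26 elements.
The index is φ(169) / ord(90) = 156 / 26 = 6.

6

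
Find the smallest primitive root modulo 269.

2

φ(269) = 269 − 1 = 268 = 2^2 · 67.
Test candidates g = 2, 3, … against the prime factors q ∈ {2, 67} of φ(269): g is a generator iff g^(268/q) ≢ 1 for every such q.
g = 2: 2^134 ≡ 268; 2^4 ≡ 16 — none is 1, so 2 is a primitive root.
Hence the least primitive root of 269 is 2.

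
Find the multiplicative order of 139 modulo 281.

Since 139 ∈ (Z/281Z)^×, its order divides φ(281) = 281 − 1 = 280 = 2^3 · 5 · 7.
Divisors of 280: 1, 2, 4, 5, 7, 8, 10, 14, 20, 28, 35, 40, 56, 70, 140, 280.
Evaluate successive powers at the divisors of 280:
139^1 ≡ 139 (mod 281)
139^2 ≡ 213 (mod 281)
139^4 ≡ 128 (mod 281)
139^5 ≡ 89 (mod 281)
139^7 ≡ 130 (mod 281)
139^8 ≡ 86 (mod 281)
139^10 ≡ 53 (mod 281)
139^14 ≡ 40 (mod 281)
139^20 ≡ 280 (mod 281)
139^28 ≡ 195 (mod 281)
139^35 ≡ 60 (mod 281)
139^40 ≡ 1 (mod 281) ✓
Hence ord(139) = 40.

40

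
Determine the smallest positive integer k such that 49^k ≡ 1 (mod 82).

20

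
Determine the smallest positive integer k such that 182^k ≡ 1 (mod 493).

112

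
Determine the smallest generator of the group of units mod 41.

6

φ(41) = 41 − 1 = 40 = 2^3 · 5.
g is a primitive root iff g^(40/q) ≢ 1 (mod 41) for each prime q ∈ {2, 5}.
g = 2: 2^20 ≡ 1 — hits 1, so not a primitive root.
g = 3: 3^20 ≡ 40; 3^8 ≡ 1 — hits 1, so not a primitive root.
g = 4: 4^20 ≡ 1 — hits 1, so not a primitive root.
g = 5: 5^20 ≡ 1 — hits 1, so not a primitive root.
g = 6: 6^20 ≡ 40; 6^8 ≡ 10 — none is 1, so 6 is a primitive root.
So 6 is the smallest generator of (Z/41Z)^×.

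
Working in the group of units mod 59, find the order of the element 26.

By Lagrange's theorem, ord_59(26) divides φ(59) = 59 − 1 = 58 = 2 · 29.
Divisors of 58: 1, 2, 29, 58.
Test each divisor d:
26^1 ≡ 26
26^2 ≡ 27
26^29 ≡ 1
The smallest such exponent is 29, so the order of 26 is 29.

29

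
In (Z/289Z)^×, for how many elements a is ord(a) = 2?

φ(289) = φ(17^2) = 17·(17−1) = 272 = 2^4 · 17.
In a cyclic group of order 272, there are φ(d) elements of order d for each divisor d of 272, and zero for non-divisors.
2 | 272, and φ(2) = 2 − 1 = 1.

1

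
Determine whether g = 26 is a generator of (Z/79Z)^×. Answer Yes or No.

No

φ(79) = 79 − 1 = 78 = 2 · 3 · 13.
An element g generates (Z/79Z)^× iff g^(78/q) ≢ 1 (mod 79) for each prime q ∈ {2, 3, 13}.
26^39 ≡ 1 (mod 79)  [q = 2: ≡ 1 ✗]
26^26 ≡ 55 (mod 79)  [q = 3: ≢ 1 ✓]
26^6 ≡ 22 (mod 79)  [q = 13: ≢ 1 ✓]
The check at q = 2 fails, so 26 generates a proper subgroup.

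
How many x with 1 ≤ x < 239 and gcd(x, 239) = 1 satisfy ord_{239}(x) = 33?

0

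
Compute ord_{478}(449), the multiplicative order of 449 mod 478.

238

ord(449) | φ(478) = φ(2)·φ(239) = 1·238 = 238 = 2 · 7 · 17.
Divisors of 238: 1, 2, 7, 14, 17, 34, 119, 238.
Compute 449^d (mod 478) for the divisors d until we hit 1:
449^1 ≡ 449
449^2 ≡ 363
449^7 ≡ 315
449^14 ≡ 279
449^17 ≡ 277
449^34 ≡ 249
449^119 ≡ 477
449^238 ≡ 1
Hence ord(449) = 238.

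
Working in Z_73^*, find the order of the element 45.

Since 45 ∈ (Z/73Z)^×, its order divides φ(73) = 73 − 1 = 72 = 2^3 · 3^2.
Divisors of 72: 1, 2, 3, 4, 6, 8, 9, 12, 18, 24, 36, 72.
Compute 45^d (mod 73) for the divisors d until we hit 1:
45^1 ≡ 45 (mod 73)
45^2 ≡ 54 (mod 73)
45^3 ≡ 21 (mod 73)
45^4 ≡ 69 (mod 73)
45^6 ≡ 3 (mod 73)
45^8 ≡ 16 (mod 73)
45^9 ≡ 63 (mod 73)
45^12 ≡ 9 (mod 73)
45^18 ≡ 27 (mod 73)
45^24 ≡ 8 (mod 73)
45^36 ≡ 72 (mod 73)
45^72 ≡ 1 (mod 73) ✓
Hence ord(45) = 72.

72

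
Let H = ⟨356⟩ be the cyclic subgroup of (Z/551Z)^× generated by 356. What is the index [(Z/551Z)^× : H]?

2

ord(356) | φ(551) = φ(19·29) = (19−1)·(29−1) = 18·28 = 504 = 2^3 · 3^2 · 7.
Divisors of 504: 1, 2, 3, 4, 6, 7, 8, 9, 12, 14, 18, 21, 24, 28, 36, 42, 56, 63, 72, 84, 126, 168, 252, 504.
Check 356^d mod 551 for each divisor in increasing order:
356^1 ≡ 356
356^2 ≡ 6
356^3 ≡ 483
356^4 ≡ 36
356^6 ≡ 216
356^7 ≡ 307
356^8 ≡ 194
356^9 ≡ 189
356^12 ≡ 372
356^14 ≡ 28
356^18 ≡ 457
356^21 ≡ 331
356^24 ≡ 83
356^28 ≡ 233
356^36 ≡ 20
356^42 ≡ 463
356^56 ≡ 291
356^63 ≡ 75
356^72 ≡ 400
356^84 ≡ 30
356^126 ≡ 115
356^168 ≡ 349
356^252 ≡ 1
Thus |⟨356⟩| = ord(356) = 252.
The index is φ(551) / ord(356) = 504 / 252 = 2.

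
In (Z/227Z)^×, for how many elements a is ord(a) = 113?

φ(227) = 227 − 1 = 226 = 2 · 113.
Since (Z/227Z)^× is cyclic of order 226, the number of elements of order d is φ(d) when d | 226 and 0 otherwise.
113 | 226, and φ(113) = 113 − 1 = 112.

112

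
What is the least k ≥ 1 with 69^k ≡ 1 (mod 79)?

The order of 69 must divide φ(79) = 79 − 1 = 78 = 2 · 3 · 13.
Divisors of 78: 1, 2, 3, 6, 13, 26, 39, 78.
Test each divisor d:
69^1 ≡ 69 (mod 79)
69^2 ≡ 21 (mod 79)
69^3 ≡ 27 (mod 79)
69^6 ≡ 18 (mod 79)
69^13 ≡ 78 (mod 79)
69^26 ≡ 1 (mod 79) ✓
Therefore the multiplicative order of 69 modulo 79 is 26.

26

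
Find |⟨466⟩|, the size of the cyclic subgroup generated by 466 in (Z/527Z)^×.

16

Since 466 ∈ (Z/527Z)^×, its order divides φ(527) = φ(17·31) = (17−1)·(31−1) = 16·30 = 480 = 2^5 · 3 · 5.
Divisors of 480: 1, 2, 3, 4, 5, 6, 8, 10, 12, 15, 16, 20, 24, 30, 32, 40, 48, 60, 80, 96, 120, 160, 240, 480.
Evaluate successive powers at the divisors of 480:
466^1 ≡ 466 (mod 527)
466^2 ≡ 32 (mod 527)
466^3 ≡ 156 (mod 527)
466^4 ≡ 497 (mod 527)
466^5 ≡ 249 (mod 527)
466^6 ≡ 94 (mod 527)
466^8 ≡ 373 (mod 527)
466^10 ≡ 342 (mod 527)
466^12 ≡ 404 (mod 527)
466^15 ≡ 311 (mod 527)
466^16 ≡ 1 (mod 527) ✓
So ord_527(466) = 16.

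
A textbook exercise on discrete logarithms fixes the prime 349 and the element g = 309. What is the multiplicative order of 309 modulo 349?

348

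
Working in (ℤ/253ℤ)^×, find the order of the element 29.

ord(29) | φ(253) = φ(11·23) = (11−1)·(23−1) = 10·22 = 220 = 2^2 · 5 · 11.
Divisors of 220: 1, 2, 4, 5, 10, 11, 20, 22, 44, 55, 110, 220.
Evaluate successive powers at the divisors of 220:
29^1 ≡ 29 (mod 253)
29^2 ≡ 82 (mod 253)
29^4 ≡ 146 (mod 253)
29^5 ≡ 186 (mod 253)
29^10 ≡ 188 (mod 253)
29^11 ≡ 139 (mod 253)
29^20 ≡ 177 (mod 253)
29^22 ≡ 93 (mod 253)
29^44 ≡ 47 (mod 253)
29^55 ≡ 208 (mod 253)
29^110 ≡ 1 (mod 253) ✓
Hence ord(29) = 110.

110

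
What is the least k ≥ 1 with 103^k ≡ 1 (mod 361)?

By Lagrange's theorem, ord_361(103) divides φ(361) = φ(19^2) = 19·(19−1) = 342 = 2 · 3^2 · 19.
Divisors of 342: 1, 2, 3, 6, 9, 18, 19, 38, 57, 114, 171, 342.
Check 103^d mod 361 for each divisor in increasing order:
103^1 ≡ 103 (mod 361)
103^2 ≡ 140 (mod 361)
103^3 ≡ 341 (mod 361)
103^6 ≡ 39 (mod 361)
103^9 ≡ 303 (mod 361)
103^18 ≡ 115 (mod 361)
103^19 ≡ 293 (mod 361)
103^38 ≡ 292 (mod 361)
103^57 ≡ 360 (mod 361)
103^114 ≡ 1 (mod 361) ✓
Hence ord(103) = 114.

114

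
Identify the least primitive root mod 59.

2

φ(59) = 59 − 1 = 58 = 2 · 29.
g is a primitive root iff g^(58/q) ≢ 1 (mod 59) for each prime q ∈ {2, 29}.
g = 2: 2^29 ≡ 58; 2^2 ≡ 4 — none is 1, so 2 is a primitive root.
So 2 is the smallest generator of (Z/59Z)^×.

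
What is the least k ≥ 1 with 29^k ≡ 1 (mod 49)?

Since 29 ∈ (Z/49Z)^×, its order divides φ(49) = φ(7^2) = 7·(7−1) = 42 = 2 · 3 · 7.
Divisors of 42: 1, 2, 3, 6, 7, 14, 21, 42.
Check 29^d mod 49 for each divisor in increasing order:
29^1 ≡ 29 (mod 49)
29^2 ≡ 8 (mod 49)
29^3 ≡ 36 (mod 49)
29^6 ≡ 22 (mod 49)
29^7 ≡ 1 (mod 49) ✓
So ord_49(29) = 7.

7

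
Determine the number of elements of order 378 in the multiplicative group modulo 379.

108

φ(379) = 379 − 1 = 378 = 2 · 3^3 · 7.
Since (Z/379Z)^× is cyclic of order 378, the number of elements of order d is φ(d) when d | 378 and 0 otherwise.
378 = 2 · 3^3 · 7 divides 378, and φ(378) = 108.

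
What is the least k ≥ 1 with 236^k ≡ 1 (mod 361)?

Since 236 ∈ (Z/361Z)^×, its order divides φ(361) = φ(19^2) = 19·(19−1) = 342 = 2 · 3^2 · 19.
Divisors of 342: 1, 2, 3, 6, 9, 18, 19, 38, 57, 114, 171, 342.
Evaluate successive powers at the divisors of 342:
236^1 ≡ 236 (mod 361)
236^2 ≡ 102 (mod 361)
236^3 ≡ 246 (mod 361)
236^6 ≡ 229 (mod 361)
236^9 ≡ 18 (mod 361)
236^18 ≡ 324 (mod 361)
236^19 ≡ 293 (mod 361)
236^38 ≡ 292 (mod 361)
236^57 ≡ 360 (mod 361)
236^114 ≡ 1 (mod 361) ✓
So ord_361(236) = 114.

114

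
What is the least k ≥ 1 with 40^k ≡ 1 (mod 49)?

42

ord(40) | φ(49) = φ(7^2) = 7·(7−1) = 42 = 2 · 3 · 7.
Divisors of 42: 1, 2, 3, 6, 7, 14, 21, 42.
Check 40^d mod 49 for each divisor in increasing order:
40^1 ≡ 40
40^2 ≡ 32
40^3 ≡ 6
40^6 ≡ 36
40^7 ≡ 19
40^14 ≡ 18
40^21 ≡ 48
40^42 ≡ 1
So ord_49(40) = 42.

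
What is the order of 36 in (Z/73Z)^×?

18

ord(36) | φ(73) = 73 − 1 = 72 = 2^3 · 3^2.
Divisors of 72: 1, 2, 3, 4, 6, 8, 9, 12, 18, 24, 36, 72.
Test each divisor d:
36^1 ≡ 36
36^2 ≡ 55
36^3 ≡ 9
36^4 ≡ 32
36^6 ≡ 8
36^8 ≡ 2
36^9 ≡ 72
36^12 ≡ 64
36^18 ≡ 1
The smallest such exponent is 18, so the order of 36 is 18.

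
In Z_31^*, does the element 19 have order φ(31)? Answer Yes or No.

φ(31) = 31 − 1 = 30 = 2 · 3 · 5.
It suffices to check that the order of 19 is not a proper divisor of 30: compute 19^(30/q) for q ∈ {2, 3, 5}.
19^15 ≡ 1 (mod 31)  [q = 2: ≡ 1 ✗]
19^10 ≡ 25 (mod 31)  [q = 3: ≢ 1 ✓]
19^6 ≡ 2 (mod 31)  [q = 5: ≢ 1 ✓]
The check at q = 2 fails, so 19 generates a proper subgroup.

No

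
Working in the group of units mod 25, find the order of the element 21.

The order of 21 must divide φ(25) = φ(5^2) = 5·(5−1) = 20 = 2^2 · 5.
Divisors of 20: 1, 2, 4, 5, 10, 20.
Evaluate successive powers at the divisors of 20:
21^1 ≡ 21
21^2 ≡ 16
21^4 ≡ 6
21^5 ≡ 1
So ord_25(21) = 5.

5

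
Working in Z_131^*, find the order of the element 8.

130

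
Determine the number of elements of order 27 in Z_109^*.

18

φ(109) = 109 − 1 = 108 = 2^2 · 3^3.
(Z/109Z)^× is cyclic (|G| = 108); a cyclic group of order m has exactly φ(d) elements of each order d | m, and none otherwise.
27 = 3^3 divides 108, and φ(27) = 18.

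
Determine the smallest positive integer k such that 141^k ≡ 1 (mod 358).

ord(141) | φ(358) = φ(2)·φ(179) = 1·178 = 178 = 2 · 89.
Divisors of 178: 1, 2, 89, 178.
Evaluate successive powers at the divisors of 178:
141^1 ≡ 141 (mod 358)
141^2 ≡ 191 (mod 358)
141^89 ≡ 1 (mod 358) ✓
The smallest such exponent is 89, so the order of 141 is 89.

89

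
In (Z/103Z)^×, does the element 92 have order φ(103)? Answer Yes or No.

No

φ(103) = 103 − 1 = 102 = 2 · 3 · 17.
92 is a primitive root mod 103 iff 92^(φ(103)/q) ≢ 1 for every prime q | φ(103), i.e. q ∈ {2, 3, 17}.
92^51 ≡ 1 (mod 103)  [q = 2: ≡ 1 ✗]
92^34 ≡ 56 (mod 103)  [q = 3: ≢ 1 ✓]
92^6 ≡ 64 (mod 103)  [q = 17: ≢ 1 ✓]
Since 92^51 ≡ 1, the order of 92 divides 51 < 102, so 92 is not a primitive root.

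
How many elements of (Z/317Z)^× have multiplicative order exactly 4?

2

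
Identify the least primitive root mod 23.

5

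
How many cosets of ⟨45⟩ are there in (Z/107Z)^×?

1

Since 45 ∈ (Z/107Z)^×, its order divides φ(107) = 107 − 1 = 106 = 2 · 53.
Divisors of 106: 1, 2, 53, 106.
Check 45^d mod 107 for each divisor in increasing order:
45^1 ≡ 45 (mod 107)
45^2 ≡ 99 (mod 107)
45^53 ≡ 106 (mod 107)
45^106 ≡ 1 (mod 107) ✓
The order of 45 is 106, so the subgroup it generates has 106 elements.
Index = |(Z/107Z)^×| / |⟨45⟩| = 106 / 106 = 1.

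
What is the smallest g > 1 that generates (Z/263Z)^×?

φ(263) = 263 − 1 = 262 = 2 · 131.
Test candidates g = 2, 3, … against the prime factors q ∈ {2, 131} of φ(263): g is a generator iff g^(262/q) ≢ 1 for every such q.
g = 2: 2^131 ≡ 1 — hits 1, so not a primitive root.
g = 3: 3^131 ≡ 1 — hits 1, so not a primitive root.
g = 4: 4^131 ≡ 1 — hits 1, so not a primitive root.
g = 5: 5^131 ≡ 262; 5^2 ≡ 25 — none is 1, so 5 is a primitive root.
So 5 is the smallest generator of (Z/263Z)^×.

5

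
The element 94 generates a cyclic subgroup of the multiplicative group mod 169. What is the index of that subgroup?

4

ord(94) | φ(169) = φ(13^2) = 13·(13−1) = 156 = 2^2 · 3 · 13.
Divisors of 156: 1, 2, 3, 4, 6, 12, 13, 26, 39, 52, 78, 156.
Test each divisor d:
94^1 ≡ 94
94^2 ≡ 48
94^3 ≡ 118
94^4 ≡ 107
94^6 ≡ 66
94^12 ≡ 131
94^13 ≡ 146
94^26 ≡ 22
94^39 ≡ 1
Thus |⟨94⟩| = ord(94) = 39.
Index = |(Z/169Z)^×| / |⟨94⟩| = 156 / 39 = 4.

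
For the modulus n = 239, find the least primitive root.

φ(239) = 239 − 1 = 238 = 2 · 7 · 17.
g is a primitive root iff g^(238/q) ≢ 1 (mod 239) for each prime q ∈ {2, 7, 17}.
g = 2: 2^119 ≡ 1 — hits 1, so not a primitive root.
g = 3: 3^119 ≡ 1 — hits 1, so not a primitive root.
g = 4: 4^119 ≡ 1 — hits 1, so not a primitive root.
g = 5: 5^119 ≡ 1 — hits 1, so not a primitive root.
g = 6: 6^119 ≡ 1 — hits 1, so not a primitive root.
g = 7: 7^119 ≡ 238; 7^34 ≡ 24; 7^14 ≡ 211 — none is 1, so 7 is a primitive root.
The smallest primitive root modulo 239 is 7.

7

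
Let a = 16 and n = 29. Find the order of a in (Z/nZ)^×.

ord(16) | φ(29) = 29 − 1 = 28 = 2^2 · 7.
Divisors of 28: 1, 2, 4, 7, 14, 28.
Evaluate successive powers at the divisors of 28:
16^1 ≡ 16
16^2 ≡ 24
16^4 ≡ 25
16^7 ≡ 1
Hence ord(16) = 7.

7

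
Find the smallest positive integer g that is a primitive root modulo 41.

φ(41) = 41 − 1 = 40 = 2^3 · 5.
Test candidates g = 2, 3, … against the prime factors q ∈ {2, 5} of φ(41): g is a generator iff g^(40/q) ≢ 1 for every such q.
g = 2: 2^20 ≡ 1 — hits 1, so not a primitive root.
g = 3: 3^20 ≡ 40; 3^8 ≡ 1 — hits 1, so not a primitive root.
g = 4: 4^20 ≡ 1 — hits 1, so not a primitive root.
g = 5: 5^20 ≡ 1 — hits 1, so not a primitive root.
g = 6: 6^20 ≡ 40; 6^8 ≡ 10 — none is 1, so 6 is a primitive root.
Hence the least primitive root of 41 is 6.

6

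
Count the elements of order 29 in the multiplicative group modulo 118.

φ(118) = φ(2)·φ(59) = 1·58 = 58 = 2 · 29.
(Z/118Z)^× is cyclic (|G| = 58); a cyclic group of order m has exactly φ(d) elements of each order d | m, and none otherwise.
29 | 58, and φ(29) = 29 − 1 = 28.

28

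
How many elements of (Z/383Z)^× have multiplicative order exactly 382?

190

φ(383) = 383 − 1 = 382 = 2 · 191.
Since (Z/383Z)^× is cyclic of order 382, the number of elements of order d is φ(d) when d | 382 and 0 otherwise.
382 = 2 · 191 divides 382, and φ(382) = 190.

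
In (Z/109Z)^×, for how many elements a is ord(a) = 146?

0

φ(109) = 109 − 1 = 108 = 2^2 · 3^3.
(Z/109Z)^× is cyclic (|G| = 108); a cyclic group of order m has exactly φ(d) elements of each order d | m, and none otherwise.
Since 146 ∤ 108, the count is 0.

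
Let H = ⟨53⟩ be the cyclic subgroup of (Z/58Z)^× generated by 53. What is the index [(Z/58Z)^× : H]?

4

The order of 53 must divide φ(58) = φ(2)·φ(29) = 1·28 = 28 = 2^2 · 7.
Divisors of 28: 1, 2, 4, 7, 14, 28.
Compute 53^d (mod 58) for the divisors d until we hit 1:
53^1 ≡ 53 (mod 58)
53^2 ≡ 25 (mod 58)
53^4 ≡ 45 (mod 58)
53^7 ≡ 1 (mod 58) ✓
So ord_58(53) = 7, hence |⟨53⟩| = 7.
Index = |(Z/58Z)^×| / |⟨53⟩| = 28 / 7 = 4.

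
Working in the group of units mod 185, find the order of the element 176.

18

The order of 176 must divide φ(185) = φ(5·37) = (5−1)·(37−1) = 4·36 = 144 = 2^4 · 3^2.
Divisors of 144: 1, 2, 3, 4, 6, 8, 9, 12, 16, 18, 24, 36, 48, 72, 144.
Test each divisor d:
176^1 ≡ 176 (mod 185)
176^2 ≡ 81 (mod 185)
176^3 ≡ 11 (mod 185)
176^4 ≡ 86 (mod 185)
176^6 ≡ 121 (mod 185)
176^8 ≡ 181 (mod 185)
176^9 ≡ 36 (mod 185)
176^12 ≡ 26 (mod 185)
176^16 ≡ 16 (mod 185)
176^18 ≡ 1 (mod 185) ✓
Hence ord(176) = 18.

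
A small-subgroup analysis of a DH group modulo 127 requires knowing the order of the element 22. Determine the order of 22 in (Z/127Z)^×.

Since 22 ∈ (Z/127Z)^×, its order divides φ(127) = 127 − 1 = 126 = 2 · 3^2 · 7.
Divisors of 126: 1, 2, 3, 6, 7, 9, 14, 18, 21, 42, 63, 126.
Test each divisor d:
22^1 ≡ 22
22^2 ≡ 103
22^3 ≡ 107
22^6 ≡ 19
22^7 ≡ 37
22^9 ≡ 1
Therefore the multiplicative order of 22 modulo 127 is 9.

9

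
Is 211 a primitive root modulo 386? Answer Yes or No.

No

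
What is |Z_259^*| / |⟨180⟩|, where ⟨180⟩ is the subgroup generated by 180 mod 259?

6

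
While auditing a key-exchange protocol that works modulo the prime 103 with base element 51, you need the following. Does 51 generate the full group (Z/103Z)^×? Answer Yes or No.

Yes

φ(103) = 103 − 1 = 102 = 2 · 3 · 17.
51 is a primitive root mod 103 iff 51^(φ(103)/q) ≢ 1 for every prime q | φ(103), i.e. q ∈ {2, 3, 17}.
51^51 ≡ 102 (mod 103)  [q = 2: ≢ 1 ✓]
51^34 ≡ 56 (mod 103)  [q = 3: ≢ 1 ✓]
51^6 ≡ 66 (mod 103)  [q = 17: ≢ 1 ✓]
Every test exponent gives a nontrivial residue, hence 51 generates the full group.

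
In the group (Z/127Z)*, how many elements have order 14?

φ(127) = 127 − 1 = 126 = 2 · 3^2 · 7.
Since (Z/127Z)^× is cyclic of order 126, the number of elements of order d is φ(d) when d | 126 and 0 otherwise.
14 = 2 · 7 divides 126, and φ(14) = 6.

6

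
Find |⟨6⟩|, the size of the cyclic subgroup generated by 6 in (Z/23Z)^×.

11

By Lagrange's theorem, ord_23(6) divides φ(23) = 23 − 1 = 22 = 2 · 11.
Divisors of 22: 1, 2, 11, 22.
Compute 6^d (mod 23) for the divisors d until we hit 1:
6^1 ≡ 6
6^2 ≡ 13
6^11 ≡ 1
Hence ord(6) = 11.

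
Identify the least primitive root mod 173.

2

φ(173) = 173 − 1 = 172 = 2^2 · 43.
Test candidates g = 2, 3, … against the prime factors q ∈ {2, 43} of φ(173): g is a generator iff g^(172/q) ≢ 1 for every such q.
g = 2: 2^86 ≡ 172; 2^4 ≡ 16 — none is 1, so 2 is a primitive root.
So 2 is the smallest generator of (Z/173Z)^×.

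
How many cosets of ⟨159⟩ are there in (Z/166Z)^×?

By Lagrange's theorem, ord_166(159) divides φ(166) = φ(2)·φ(83) = 1·82 = 82 = 2 · 41.
Divisors of 82: 1, 2, 41, 82.
Check 159^d mod 166 for each divisor in increasing order:
159^1 ≡ 159 (mod 166)
159^2 ≡ 49 (mod 166)
159^41 ≡ 165 (mod 166)
159^82 ≡ 1 (mod 166) ✓
So ord_166(159) = 82, hence |⟨159⟩| = 82.
The index is φ(166) / ord(159) = 82 / 82 = 1.

1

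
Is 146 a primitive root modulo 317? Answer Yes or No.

φ(317) = 317 − 1 = 316 = 2^2 · 79.
146 is a primitive root mod 317 iff 146^(φ(317)/q) ≢ 1 for every prime q | φ(317), i.e. q ∈ {2, 79}.
146^158 ≡ 316 (mod 317)  [q = 2: ≢ 1 ✓]
146^4 ≡ 223 (mod 317)  [q = 79: ≢ 1 ✓]
All checks pass, so 146 has order 316 and is a primitive root modulo 317.

Yes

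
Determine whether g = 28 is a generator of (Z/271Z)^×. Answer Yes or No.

φ(271) = 271 − 1 = 270 = 2 · 3^3 · 5.
Test 28^(270/q) mod 271 for each prime factor q of 270:
28^135 ≡ 1 (mod 271)  [q = 2: ≡ 1 ✗]
28^90 ≡ 1 (mod 271)  [q = 3: ≡ 1 ✗]
28^54 ≡ 1 (mod 271)  [q = 5: ≡ 1 ✗]
Since 28^135 ≡ 1, the order of 28 divides 135 < 270, so 28 is not a primitive root.

No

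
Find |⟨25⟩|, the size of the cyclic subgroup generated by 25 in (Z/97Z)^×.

48

The order of 25 must divide φ(97) = 97 − 1 = 96 = 2^5 · 3.
Divisors of 96: 1, 2, 3, 4, 6, 8, 12, 16, 24, 32, 48, 96.
Evaluate successive powers at the divisors of 96:
25^1 ≡ 25 (mod 97)
25^2 ≡ 43 (mod 97)
25^3 ≡ 8 (mod 97)
25^4 ≡ 6 (mod 97)
25^6 ≡ 64 (mod 97)
25^8 ≡ 36 (mod 97)
25^12 ≡ 22 (mod 97)
25^16 ≡ 35 (mod 97)
25^24 ≡ 96 (mod 97)
25^32 ≡ 61 (mod 97)
25^48 ≡ 1 (mod 97) ✓
The smallest such exponent is 48, so the order of 25 is 48.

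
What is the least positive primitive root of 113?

3

φ(113) = 113 − 1 = 112 = 2^4 · 7.
g is a primitive root iff g^(112/q) ≢ 1 (mod 113) for each prime q ∈ {2, 7}.
g = 2: 2^56 ≡ 1 — hits 1, so not a primitive root.
g = 3: 3^56 ≡ 112; 3^16 ≡ 49 — none is 1, so 3 is a primitive root.
The smallest primitive root modulo 113 is 3.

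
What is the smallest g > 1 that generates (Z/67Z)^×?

φ(67) = 67 − 1 = 66 = 2 · 3 · 11.
g is a primitive root iff g^(66/q) ≢ 1 (mod 67) for each prime q ∈ {2, 3, 11}.
g = 2: 2^33 ≡ 66; 2^22 ≡ 37; 2^6 ≡ 64 — none is 1, so 2 is a primitive root.
The smallest primitive root modulo 67 is 2.

2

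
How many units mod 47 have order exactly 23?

φ(47) = 47 − 1 = 46 = 2 · 23.
(Z/47Z)^× is cyclic (|G| = 46); a cyclic group of order m has exactly φ(d) elements of each order d | m, and none otherwise.
23 | 46, and φ(23) = 23 − 1 = 22.

22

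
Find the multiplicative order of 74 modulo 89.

88

Since 74 ∈ (Z/89Z)^×, its order divides φ(89) = 89 − 1 = 88 = 2^3 · 11.
Divisors of 88: 1, 2, 4, 8, 11, 22, 44, 88.
Evaluate successive powers at the divisors of 88:
74^1 ≡ 74 (mod 89)
74^2 ≡ 47 (mod 89)
74^4 ≡ 73 (mod 89)
74^8 ≡ 78 (mod 89)
74^11 ≡ 12 (mod 89)
74^22 ≡ 55 (mod 89)
74^44 ≡ 88 (mod 89)
74^88 ≡ 1 (mod 89) ✓
The smallest such exponent is 88, so the order of 74 is 88.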